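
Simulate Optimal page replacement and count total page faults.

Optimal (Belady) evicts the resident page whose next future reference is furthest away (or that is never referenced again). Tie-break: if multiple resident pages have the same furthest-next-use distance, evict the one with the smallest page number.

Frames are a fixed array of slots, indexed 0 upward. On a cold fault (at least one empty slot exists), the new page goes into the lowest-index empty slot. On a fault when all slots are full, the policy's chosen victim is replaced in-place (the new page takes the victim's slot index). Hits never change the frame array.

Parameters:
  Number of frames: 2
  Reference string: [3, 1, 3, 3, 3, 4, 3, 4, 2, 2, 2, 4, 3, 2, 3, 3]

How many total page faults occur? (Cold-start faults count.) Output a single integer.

Step 0: ref 3 → FAULT, frames=[3,-]
Step 1: ref 1 → FAULT, frames=[3,1]
Step 2: ref 3 → HIT, frames=[3,1]
Step 3: ref 3 → HIT, frames=[3,1]
Step 4: ref 3 → HIT, frames=[3,1]
Step 5: ref 4 → FAULT (evict 1), frames=[3,4]
Step 6: ref 3 → HIT, frames=[3,4]
Step 7: ref 4 → HIT, frames=[3,4]
Step 8: ref 2 → FAULT (evict 3), frames=[2,4]
Step 9: ref 2 → HIT, frames=[2,4]
Step 10: ref 2 → HIT, frames=[2,4]
Step 11: ref 4 → HIT, frames=[2,4]
Step 12: ref 3 → FAULT (evict 4), frames=[2,3]
Step 13: ref 2 → HIT, frames=[2,3]
Step 14: ref 3 → HIT, frames=[2,3]
Step 15: ref 3 → HIT, frames=[2,3]
Total faults: 5

Answer: 5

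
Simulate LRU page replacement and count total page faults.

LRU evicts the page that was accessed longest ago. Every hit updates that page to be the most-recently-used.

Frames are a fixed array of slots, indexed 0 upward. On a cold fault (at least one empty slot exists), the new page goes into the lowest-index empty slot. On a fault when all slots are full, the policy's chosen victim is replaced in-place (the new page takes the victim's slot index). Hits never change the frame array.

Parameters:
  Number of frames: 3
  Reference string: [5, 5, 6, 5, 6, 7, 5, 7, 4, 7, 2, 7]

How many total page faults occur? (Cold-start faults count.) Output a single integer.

Answer: 5

Derivation:
Step 0: ref 5 → FAULT, frames=[5,-,-]
Step 1: ref 5 → HIT, frames=[5,-,-]
Step 2: ref 6 → FAULT, frames=[5,6,-]
Step 3: ref 5 → HIT, frames=[5,6,-]
Step 4: ref 6 → HIT, frames=[5,6,-]
Step 5: ref 7 → FAULT, frames=[5,6,7]
Step 6: ref 5 → HIT, frames=[5,6,7]
Step 7: ref 7 → HIT, frames=[5,6,7]
Step 8: ref 4 → FAULT (evict 6), frames=[5,4,7]
Step 9: ref 7 → HIT, frames=[5,4,7]
Step 10: ref 2 → FAULT (evict 5), frames=[2,4,7]
Step 11: ref 7 → HIT, frames=[2,4,7]
Total faults: 5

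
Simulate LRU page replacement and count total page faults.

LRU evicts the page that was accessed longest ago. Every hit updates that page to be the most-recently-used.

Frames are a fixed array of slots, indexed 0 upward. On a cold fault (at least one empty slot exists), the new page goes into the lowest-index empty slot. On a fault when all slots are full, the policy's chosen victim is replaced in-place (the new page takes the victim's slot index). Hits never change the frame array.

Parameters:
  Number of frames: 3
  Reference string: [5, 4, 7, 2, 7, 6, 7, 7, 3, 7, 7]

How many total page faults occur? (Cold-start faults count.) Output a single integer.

Answer: 6

Derivation:
Step 0: ref 5 → FAULT, frames=[5,-,-]
Step 1: ref 4 → FAULT, frames=[5,4,-]
Step 2: ref 7 → FAULT, frames=[5,4,7]
Step 3: ref 2 → FAULT (evict 5), frames=[2,4,7]
Step 4: ref 7 → HIT, frames=[2,4,7]
Step 5: ref 6 → FAULT (evict 4), frames=[2,6,7]
Step 6: ref 7 → HIT, frames=[2,6,7]
Step 7: ref 7 → HIT, frames=[2,6,7]
Step 8: ref 3 → FAULT (evict 2), frames=[3,6,7]
Step 9: ref 7 → HIT, frames=[3,6,7]
Step 10: ref 7 → HIT, frames=[3,6,7]
Total faults: 6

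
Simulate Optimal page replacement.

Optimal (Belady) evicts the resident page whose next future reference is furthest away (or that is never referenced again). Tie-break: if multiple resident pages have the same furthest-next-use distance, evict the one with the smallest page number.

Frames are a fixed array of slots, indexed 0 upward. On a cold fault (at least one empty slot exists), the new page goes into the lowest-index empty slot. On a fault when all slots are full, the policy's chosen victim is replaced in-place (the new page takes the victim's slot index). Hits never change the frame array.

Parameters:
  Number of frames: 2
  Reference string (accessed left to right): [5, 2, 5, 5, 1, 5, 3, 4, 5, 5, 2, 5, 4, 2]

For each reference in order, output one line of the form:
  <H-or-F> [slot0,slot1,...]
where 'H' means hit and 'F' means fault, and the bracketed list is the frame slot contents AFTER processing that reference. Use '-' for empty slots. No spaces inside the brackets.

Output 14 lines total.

F [5,-]
F [5,2]
H [5,2]
H [5,2]
F [5,1]
H [5,1]
F [5,3]
F [5,4]
H [5,4]
H [5,4]
F [5,2]
H [5,2]
F [4,2]
H [4,2]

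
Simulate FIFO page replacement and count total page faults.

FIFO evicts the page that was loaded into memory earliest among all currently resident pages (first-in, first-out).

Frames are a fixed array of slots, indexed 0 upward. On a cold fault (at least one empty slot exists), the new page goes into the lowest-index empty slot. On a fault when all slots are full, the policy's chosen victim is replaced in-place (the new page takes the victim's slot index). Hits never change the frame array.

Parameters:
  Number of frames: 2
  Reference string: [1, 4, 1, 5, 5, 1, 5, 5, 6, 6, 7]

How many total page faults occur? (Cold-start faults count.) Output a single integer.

Answer: 6

Derivation:
Step 0: ref 1 → FAULT, frames=[1,-]
Step 1: ref 4 → FAULT, frames=[1,4]
Step 2: ref 1 → HIT, frames=[1,4]
Step 3: ref 5 → FAULT (evict 1), frames=[5,4]
Step 4: ref 5 → HIT, frames=[5,4]
Step 5: ref 1 → FAULT (evict 4), frames=[5,1]
Step 6: ref 5 → HIT, frames=[5,1]
Step 7: ref 5 → HIT, frames=[5,1]
Step 8: ref 6 → FAULT (evict 5), frames=[6,1]
Step 9: ref 6 → HIT, frames=[6,1]
Step 10: ref 7 → FAULT (evict 1), frames=[6,7]
Total faults: 6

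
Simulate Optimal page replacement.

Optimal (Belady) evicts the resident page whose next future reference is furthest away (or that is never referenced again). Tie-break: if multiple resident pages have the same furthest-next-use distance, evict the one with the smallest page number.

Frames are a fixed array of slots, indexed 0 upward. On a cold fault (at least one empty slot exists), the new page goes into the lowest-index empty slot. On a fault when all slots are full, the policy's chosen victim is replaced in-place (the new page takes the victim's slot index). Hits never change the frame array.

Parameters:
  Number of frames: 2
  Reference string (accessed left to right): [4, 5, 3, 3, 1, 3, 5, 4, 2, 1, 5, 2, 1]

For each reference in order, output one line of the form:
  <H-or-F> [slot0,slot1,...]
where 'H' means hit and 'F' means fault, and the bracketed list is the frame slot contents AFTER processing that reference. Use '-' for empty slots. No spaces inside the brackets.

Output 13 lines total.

F [4,-]
F [4,5]
F [3,5]
H [3,5]
F [3,1]
H [3,1]
F [5,1]
F [4,1]
F [2,1]
H [2,1]
F [2,5]
H [2,5]
F [1,5]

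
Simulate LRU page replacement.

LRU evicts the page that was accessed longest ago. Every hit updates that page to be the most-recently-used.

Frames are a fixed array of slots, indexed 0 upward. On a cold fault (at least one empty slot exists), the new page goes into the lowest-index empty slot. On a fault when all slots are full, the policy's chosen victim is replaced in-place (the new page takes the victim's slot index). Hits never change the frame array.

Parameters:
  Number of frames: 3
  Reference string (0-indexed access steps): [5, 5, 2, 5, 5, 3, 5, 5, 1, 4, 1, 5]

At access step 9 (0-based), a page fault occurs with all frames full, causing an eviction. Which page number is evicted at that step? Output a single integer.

Step 0: ref 5 -> FAULT, frames=[5,-,-]
Step 1: ref 5 -> HIT, frames=[5,-,-]
Step 2: ref 2 -> FAULT, frames=[5,2,-]
Step 3: ref 5 -> HIT, frames=[5,2,-]
Step 4: ref 5 -> HIT, frames=[5,2,-]
Step 5: ref 3 -> FAULT, frames=[5,2,3]
Step 6: ref 5 -> HIT, frames=[5,2,3]
Step 7: ref 5 -> HIT, frames=[5,2,3]
Step 8: ref 1 -> FAULT, evict 2, frames=[5,1,3]
Step 9: ref 4 -> FAULT, evict 3, frames=[5,1,4]
At step 9: evicted page 3

Answer: 3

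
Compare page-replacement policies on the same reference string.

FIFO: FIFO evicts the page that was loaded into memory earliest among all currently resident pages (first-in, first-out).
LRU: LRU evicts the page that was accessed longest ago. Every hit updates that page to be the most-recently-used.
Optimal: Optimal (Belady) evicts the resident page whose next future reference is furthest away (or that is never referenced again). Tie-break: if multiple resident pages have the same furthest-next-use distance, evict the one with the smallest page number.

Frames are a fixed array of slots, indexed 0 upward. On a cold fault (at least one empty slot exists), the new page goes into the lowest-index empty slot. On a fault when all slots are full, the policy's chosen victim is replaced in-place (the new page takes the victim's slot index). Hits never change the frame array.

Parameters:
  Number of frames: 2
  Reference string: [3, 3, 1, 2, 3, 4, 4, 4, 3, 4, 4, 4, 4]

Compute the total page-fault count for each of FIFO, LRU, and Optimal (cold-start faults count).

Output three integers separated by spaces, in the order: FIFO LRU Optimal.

Answer: 5 5 4

Derivation:
--- FIFO ---
  step 0: ref 3 -> FAULT, frames=[3,-] (faults so far: 1)
  step 1: ref 3 -> HIT, frames=[3,-] (faults so far: 1)
  step 2: ref 1 -> FAULT, frames=[3,1] (faults so far: 2)
  step 3: ref 2 -> FAULT, evict 3, frames=[2,1] (faults so far: 3)
  step 4: ref 3 -> FAULT, evict 1, frames=[2,3] (faults so far: 4)
  step 5: ref 4 -> FAULT, evict 2, frames=[4,3] (faults so far: 5)
  step 6: ref 4 -> HIT, frames=[4,3] (faults so far: 5)
  step 7: ref 4 -> HIT, frames=[4,3] (faults so far: 5)
  step 8: ref 3 -> HIT, frames=[4,3] (faults so far: 5)
  step 9: ref 4 -> HIT, frames=[4,3] (faults so far: 5)
  step 10: ref 4 -> HIT, frames=[4,3] (faults so far: 5)
  step 11: ref 4 -> HIT, frames=[4,3] (faults so far: 5)
  step 12: ref 4 -> HIT, frames=[4,3] (faults so far: 5)
  FIFO total faults: 5
--- LRU ---
  step 0: ref 3 -> FAULT, frames=[3,-] (faults so far: 1)
  step 1: ref 3 -> HIT, frames=[3,-] (faults so far: 1)
  step 2: ref 1 -> FAULT, frames=[3,1] (faults so far: 2)
  step 3: ref 2 -> FAULT, evict 3, frames=[2,1] (faults so far: 3)
  step 4: ref 3 -> FAULT, evict 1, frames=[2,3] (faults so far: 4)
  step 5: ref 4 -> FAULT, evict 2, frames=[4,3] (faults so far: 5)
  step 6: ref 4 -> HIT, frames=[4,3] (faults so far: 5)
  step 7: ref 4 -> HIT, frames=[4,3] (faults so far: 5)
  step 8: ref 3 -> HIT, frames=[4,3] (faults so far: 5)
  step 9: ref 4 -> HIT, frames=[4,3] (faults so far: 5)
  step 10: ref 4 -> HIT, frames=[4,3] (faults so far: 5)
  step 11: ref 4 -> HIT, frames=[4,3] (faults so far: 5)
  step 12: ref 4 -> HIT, frames=[4,3] (faults so far: 5)
  LRU total faults: 5
--- Optimal ---
  step 0: ref 3 -> FAULT, frames=[3,-] (faults so far: 1)
  step 1: ref 3 -> HIT, frames=[3,-] (faults so far: 1)
  step 2: ref 1 -> FAULT, frames=[3,1] (faults so far: 2)
  step 3: ref 2 -> FAULT, evict 1, frames=[3,2] (faults so far: 3)
  step 4: ref 3 -> HIT, frames=[3,2] (faults so far: 3)
  step 5: ref 4 -> FAULT, evict 2, frames=[3,4] (faults so far: 4)
  step 6: ref 4 -> HIT, frames=[3,4] (faults so far: 4)
  step 7: ref 4 -> HIT, frames=[3,4] (faults so far: 4)
  step 8: ref 3 -> HIT, frames=[3,4] (faults so far: 4)
  step 9: ref 4 -> HIT, frames=[3,4] (faults so far: 4)
  step 10: ref 4 -> HIT, frames=[3,4] (faults so far: 4)
  step 11: ref 4 -> HIT, frames=[3,4] (faults so far: 4)
  step 12: ref 4 -> HIT, frames=[3,4] (faults so far: 4)
  Optimal total faults: 4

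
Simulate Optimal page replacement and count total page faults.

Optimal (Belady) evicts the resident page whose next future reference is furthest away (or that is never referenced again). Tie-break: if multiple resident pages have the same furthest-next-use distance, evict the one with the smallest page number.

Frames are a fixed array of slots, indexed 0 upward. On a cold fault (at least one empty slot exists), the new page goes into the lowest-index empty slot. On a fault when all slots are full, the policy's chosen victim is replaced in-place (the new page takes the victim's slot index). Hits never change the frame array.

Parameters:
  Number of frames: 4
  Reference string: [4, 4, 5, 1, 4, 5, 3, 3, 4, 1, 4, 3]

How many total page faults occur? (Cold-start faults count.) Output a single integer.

Step 0: ref 4 → FAULT, frames=[4,-,-,-]
Step 1: ref 4 → HIT, frames=[4,-,-,-]
Step 2: ref 5 → FAULT, frames=[4,5,-,-]
Step 3: ref 1 → FAULT, frames=[4,5,1,-]
Step 4: ref 4 → HIT, frames=[4,5,1,-]
Step 5: ref 5 → HIT, frames=[4,5,1,-]
Step 6: ref 3 → FAULT, frames=[4,5,1,3]
Step 7: ref 3 → HIT, frames=[4,5,1,3]
Step 8: ref 4 → HIT, frames=[4,5,1,3]
Step 9: ref 1 → HIT, frames=[4,5,1,3]
Step 10: ref 4 → HIT, frames=[4,5,1,3]
Step 11: ref 3 → HIT, frames=[4,5,1,3]
Total faults: 4

Answer: 4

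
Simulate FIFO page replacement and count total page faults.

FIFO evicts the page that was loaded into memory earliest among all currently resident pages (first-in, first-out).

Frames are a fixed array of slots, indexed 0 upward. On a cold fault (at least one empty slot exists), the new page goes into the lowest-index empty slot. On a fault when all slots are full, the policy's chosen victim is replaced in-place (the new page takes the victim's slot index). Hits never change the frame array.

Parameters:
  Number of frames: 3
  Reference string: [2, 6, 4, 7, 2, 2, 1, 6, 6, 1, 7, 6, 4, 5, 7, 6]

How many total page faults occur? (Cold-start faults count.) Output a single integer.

Step 0: ref 2 → FAULT, frames=[2,-,-]
Step 1: ref 6 → FAULT, frames=[2,6,-]
Step 2: ref 4 → FAULT, frames=[2,6,4]
Step 3: ref 7 → FAULT (evict 2), frames=[7,6,4]
Step 4: ref 2 → FAULT (evict 6), frames=[7,2,4]
Step 5: ref 2 → HIT, frames=[7,2,4]
Step 6: ref 1 → FAULT (evict 4), frames=[7,2,1]
Step 7: ref 6 → FAULT (evict 7), frames=[6,2,1]
Step 8: ref 6 → HIT, frames=[6,2,1]
Step 9: ref 1 → HIT, frames=[6,2,1]
Step 10: ref 7 → FAULT (evict 2), frames=[6,7,1]
Step 11: ref 6 → HIT, frames=[6,7,1]
Step 12: ref 4 → FAULT (evict 1), frames=[6,7,4]
Step 13: ref 5 → FAULT (evict 6), frames=[5,7,4]
Step 14: ref 7 → HIT, frames=[5,7,4]
Step 15: ref 6 → FAULT (evict 7), frames=[5,6,4]
Total faults: 11

Answer: 11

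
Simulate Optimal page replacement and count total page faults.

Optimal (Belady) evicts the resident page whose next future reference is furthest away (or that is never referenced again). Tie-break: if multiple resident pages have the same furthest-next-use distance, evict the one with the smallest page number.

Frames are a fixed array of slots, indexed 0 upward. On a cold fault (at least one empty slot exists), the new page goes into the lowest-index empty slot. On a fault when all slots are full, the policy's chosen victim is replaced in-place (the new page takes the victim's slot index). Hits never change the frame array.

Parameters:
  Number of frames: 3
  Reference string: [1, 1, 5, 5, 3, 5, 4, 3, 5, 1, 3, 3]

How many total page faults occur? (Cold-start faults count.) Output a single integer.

Answer: 5

Derivation:
Step 0: ref 1 → FAULT, frames=[1,-,-]
Step 1: ref 1 → HIT, frames=[1,-,-]
Step 2: ref 5 → FAULT, frames=[1,5,-]
Step 3: ref 5 → HIT, frames=[1,5,-]
Step 4: ref 3 → FAULT, frames=[1,5,3]
Step 5: ref 5 → HIT, frames=[1,5,3]
Step 6: ref 4 → FAULT (evict 1), frames=[4,5,3]
Step 7: ref 3 → HIT, frames=[4,5,3]
Step 8: ref 5 → HIT, frames=[4,5,3]
Step 9: ref 1 → FAULT (evict 4), frames=[1,5,3]
Step 10: ref 3 → HIT, frames=[1,5,3]
Step 11: ref 3 → HIT, frames=[1,5,3]
Total faults: 5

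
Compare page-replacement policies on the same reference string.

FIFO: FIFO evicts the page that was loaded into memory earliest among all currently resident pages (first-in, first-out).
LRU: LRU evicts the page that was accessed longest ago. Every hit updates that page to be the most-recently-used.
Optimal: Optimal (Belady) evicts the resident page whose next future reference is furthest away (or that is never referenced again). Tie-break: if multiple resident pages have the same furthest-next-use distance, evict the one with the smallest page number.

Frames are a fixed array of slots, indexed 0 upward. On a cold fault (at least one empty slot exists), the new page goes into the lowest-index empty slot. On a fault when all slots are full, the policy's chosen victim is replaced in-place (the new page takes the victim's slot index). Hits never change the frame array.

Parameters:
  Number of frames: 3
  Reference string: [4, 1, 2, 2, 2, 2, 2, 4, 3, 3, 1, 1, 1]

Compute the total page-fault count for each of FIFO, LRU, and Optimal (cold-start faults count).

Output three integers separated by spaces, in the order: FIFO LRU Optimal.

Answer: 4 5 4

Derivation:
--- FIFO ---
  step 0: ref 4 -> FAULT, frames=[4,-,-] (faults so far: 1)
  step 1: ref 1 -> FAULT, frames=[4,1,-] (faults so far: 2)
  step 2: ref 2 -> FAULT, frames=[4,1,2] (faults so far: 3)
  step 3: ref 2 -> HIT, frames=[4,1,2] (faults so far: 3)
  step 4: ref 2 -> HIT, frames=[4,1,2] (faults so far: 3)
  step 5: ref 2 -> HIT, frames=[4,1,2] (faults so far: 3)
  step 6: ref 2 -> HIT, frames=[4,1,2] (faults so far: 3)
  step 7: ref 4 -> HIT, frames=[4,1,2] (faults so far: 3)
  step 8: ref 3 -> FAULT, evict 4, frames=[3,1,2] (faults so far: 4)
  step 9: ref 3 -> HIT, frames=[3,1,2] (faults so far: 4)
  step 10: ref 1 -> HIT, frames=[3,1,2] (faults so far: 4)
  step 11: ref 1 -> HIT, frames=[3,1,2] (faults so far: 4)
  step 12: ref 1 -> HIT, frames=[3,1,2] (faults so far: 4)
  FIFO total faults: 4
--- LRU ---
  step 0: ref 4 -> FAULT, frames=[4,-,-] (faults so far: 1)
  step 1: ref 1 -> FAULT, frames=[4,1,-] (faults so far: 2)
  step 2: ref 2 -> FAULT, frames=[4,1,2] (faults so far: 3)
  step 3: ref 2 -> HIT, frames=[4,1,2] (faults so far: 3)
  step 4: ref 2 -> HIT, frames=[4,1,2] (faults so far: 3)
  step 5: ref 2 -> HIT, frames=[4,1,2] (faults so far: 3)
  step 6: ref 2 -> HIT, frames=[4,1,2] (faults so far: 3)
  step 7: ref 4 -> HIT, frames=[4,1,2] (faults so far: 3)
  step 8: ref 3 -> FAULT, evict 1, frames=[4,3,2] (faults so far: 4)
  step 9: ref 3 -> HIT, frames=[4,3,2] (faults so far: 4)
  step 10: ref 1 -> FAULT, evict 2, frames=[4,3,1] (faults so far: 5)
  step 11: ref 1 -> HIT, frames=[4,3,1] (faults so far: 5)
  step 12: ref 1 -> HIT, frames=[4,3,1] (faults so far: 5)
  LRU total faults: 5
--- Optimal ---
  step 0: ref 4 -> FAULT, frames=[4,-,-] (faults so far: 1)
  step 1: ref 1 -> FAULT, frames=[4,1,-] (faults so far: 2)
  step 2: ref 2 -> FAULT, frames=[4,1,2] (faults so far: 3)
  step 3: ref 2 -> HIT, frames=[4,1,2] (faults so far: 3)
  step 4: ref 2 -> HIT, frames=[4,1,2] (faults so far: 3)
  step 5: ref 2 -> HIT, frames=[4,1,2] (faults so far: 3)
  step 6: ref 2 -> HIT, frames=[4,1,2] (faults so far: 3)
  step 7: ref 4 -> HIT, frames=[4,1,2] (faults so far: 3)
  step 8: ref 3 -> FAULT, evict 2, frames=[4,1,3] (faults so far: 4)
  step 9: ref 3 -> HIT, frames=[4,1,3] (faults so far: 4)
  step 10: ref 1 -> HIT, frames=[4,1,3] (faults so far: 4)
  step 11: ref 1 -> HIT, frames=[4,1,3] (faults so far: 4)
  step 12: ref 1 -> HIT, frames=[4,1,3] (faults so far: 4)
  Optimal total faults: 4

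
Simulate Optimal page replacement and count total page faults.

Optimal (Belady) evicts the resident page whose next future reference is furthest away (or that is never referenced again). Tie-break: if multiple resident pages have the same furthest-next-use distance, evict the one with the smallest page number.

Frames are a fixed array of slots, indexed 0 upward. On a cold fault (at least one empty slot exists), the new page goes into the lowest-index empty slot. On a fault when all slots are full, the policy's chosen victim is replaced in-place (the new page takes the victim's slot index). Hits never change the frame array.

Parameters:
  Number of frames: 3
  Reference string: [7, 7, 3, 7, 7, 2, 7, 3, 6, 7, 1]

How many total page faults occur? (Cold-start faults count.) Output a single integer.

Answer: 5

Derivation:
Step 0: ref 7 → FAULT, frames=[7,-,-]
Step 1: ref 7 → HIT, frames=[7,-,-]
Step 2: ref 3 → FAULT, frames=[7,3,-]
Step 3: ref 7 → HIT, frames=[7,3,-]
Step 4: ref 7 → HIT, frames=[7,3,-]
Step 5: ref 2 → FAULT, frames=[7,3,2]
Step 6: ref 7 → HIT, frames=[7,3,2]
Step 7: ref 3 → HIT, frames=[7,3,2]
Step 8: ref 6 → FAULT (evict 2), frames=[7,3,6]
Step 9: ref 7 → HIT, frames=[7,3,6]
Step 10: ref 1 → FAULT (evict 3), frames=[7,1,6]
Total faults: 5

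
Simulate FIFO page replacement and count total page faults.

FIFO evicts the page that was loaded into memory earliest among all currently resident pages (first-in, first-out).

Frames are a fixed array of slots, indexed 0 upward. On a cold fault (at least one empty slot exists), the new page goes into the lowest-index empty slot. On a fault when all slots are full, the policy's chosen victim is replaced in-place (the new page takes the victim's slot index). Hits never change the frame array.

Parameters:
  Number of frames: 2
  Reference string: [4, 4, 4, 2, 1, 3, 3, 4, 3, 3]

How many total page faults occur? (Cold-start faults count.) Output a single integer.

Step 0: ref 4 → FAULT, frames=[4,-]
Step 1: ref 4 → HIT, frames=[4,-]
Step 2: ref 4 → HIT, frames=[4,-]
Step 3: ref 2 → FAULT, frames=[4,2]
Step 4: ref 1 → FAULT (evict 4), frames=[1,2]
Step 5: ref 3 → FAULT (evict 2), frames=[1,3]
Step 6: ref 3 → HIT, frames=[1,3]
Step 7: ref 4 → FAULT (evict 1), frames=[4,3]
Step 8: ref 3 → HIT, frames=[4,3]
Step 9: ref 3 → HIT, frames=[4,3]
Total faults: 5

Answer: 5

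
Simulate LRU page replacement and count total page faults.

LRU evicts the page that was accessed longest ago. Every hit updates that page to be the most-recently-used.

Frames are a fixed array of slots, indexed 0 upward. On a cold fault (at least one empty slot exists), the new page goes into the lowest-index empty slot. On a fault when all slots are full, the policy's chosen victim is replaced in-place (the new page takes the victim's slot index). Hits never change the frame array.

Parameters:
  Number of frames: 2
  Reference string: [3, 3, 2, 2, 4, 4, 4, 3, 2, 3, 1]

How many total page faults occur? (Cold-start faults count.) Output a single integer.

Step 0: ref 3 → FAULT, frames=[3,-]
Step 1: ref 3 → HIT, frames=[3,-]
Step 2: ref 2 → FAULT, frames=[3,2]
Step 3: ref 2 → HIT, frames=[3,2]
Step 4: ref 4 → FAULT (evict 3), frames=[4,2]
Step 5: ref 4 → HIT, frames=[4,2]
Step 6: ref 4 → HIT, frames=[4,2]
Step 7: ref 3 → FAULT (evict 2), frames=[4,3]
Step 8: ref 2 → FAULT (evict 4), frames=[2,3]
Step 9: ref 3 → HIT, frames=[2,3]
Step 10: ref 1 → FAULT (evict 2), frames=[1,3]
Total faults: 6

Answer: 6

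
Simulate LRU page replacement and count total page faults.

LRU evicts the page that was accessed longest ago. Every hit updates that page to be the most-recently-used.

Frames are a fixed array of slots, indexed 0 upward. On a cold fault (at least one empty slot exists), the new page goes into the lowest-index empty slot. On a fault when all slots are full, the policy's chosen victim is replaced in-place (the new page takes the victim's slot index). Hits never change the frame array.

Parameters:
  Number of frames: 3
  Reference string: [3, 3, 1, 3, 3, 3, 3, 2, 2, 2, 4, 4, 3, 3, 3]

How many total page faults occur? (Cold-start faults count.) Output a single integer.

Step 0: ref 3 → FAULT, frames=[3,-,-]
Step 1: ref 3 → HIT, frames=[3,-,-]
Step 2: ref 1 → FAULT, frames=[3,1,-]
Step 3: ref 3 → HIT, frames=[3,1,-]
Step 4: ref 3 → HIT, frames=[3,1,-]
Step 5: ref 3 → HIT, frames=[3,1,-]
Step 6: ref 3 → HIT, frames=[3,1,-]
Step 7: ref 2 → FAULT, frames=[3,1,2]
Step 8: ref 2 → HIT, frames=[3,1,2]
Step 9: ref 2 → HIT, frames=[3,1,2]
Step 10: ref 4 → FAULT (evict 1), frames=[3,4,2]
Step 11: ref 4 → HIT, frames=[3,4,2]
Step 12: ref 3 → HIT, frames=[3,4,2]
Step 13: ref 3 → HIT, frames=[3,4,2]
Step 14: ref 3 → HIT, frames=[3,4,2]
Total faults: 4

Answer: 4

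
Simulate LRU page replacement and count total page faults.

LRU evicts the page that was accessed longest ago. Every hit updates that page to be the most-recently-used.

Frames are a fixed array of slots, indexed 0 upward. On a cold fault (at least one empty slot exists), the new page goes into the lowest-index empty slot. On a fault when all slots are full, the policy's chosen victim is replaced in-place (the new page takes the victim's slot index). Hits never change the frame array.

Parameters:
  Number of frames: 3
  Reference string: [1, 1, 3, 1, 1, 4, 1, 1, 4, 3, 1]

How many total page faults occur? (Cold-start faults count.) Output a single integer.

Answer: 3

Derivation:
Step 0: ref 1 → FAULT, frames=[1,-,-]
Step 1: ref 1 → HIT, frames=[1,-,-]
Step 2: ref 3 → FAULT, frames=[1,3,-]
Step 3: ref 1 → HIT, frames=[1,3,-]
Step 4: ref 1 → HIT, frames=[1,3,-]
Step 5: ref 4 → FAULT, frames=[1,3,4]
Step 6: ref 1 → HIT, frames=[1,3,4]
Step 7: ref 1 → HIT, frames=[1,3,4]
Step 8: ref 4 → HIT, frames=[1,3,4]
Step 9: ref 3 → HIT, frames=[1,3,4]
Step 10: ref 1 → HIT, frames=[1,3,4]
Total faults: 3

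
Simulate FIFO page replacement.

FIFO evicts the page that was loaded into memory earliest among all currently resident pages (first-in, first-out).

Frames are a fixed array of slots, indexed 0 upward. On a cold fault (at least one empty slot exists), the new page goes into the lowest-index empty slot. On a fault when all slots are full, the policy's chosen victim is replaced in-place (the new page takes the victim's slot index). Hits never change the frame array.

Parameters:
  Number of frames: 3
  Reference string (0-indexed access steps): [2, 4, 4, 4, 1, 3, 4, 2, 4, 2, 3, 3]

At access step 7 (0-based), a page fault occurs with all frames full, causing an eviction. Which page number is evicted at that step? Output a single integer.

Answer: 4

Derivation:
Step 0: ref 2 -> FAULT, frames=[2,-,-]
Step 1: ref 4 -> FAULT, frames=[2,4,-]
Step 2: ref 4 -> HIT, frames=[2,4,-]
Step 3: ref 4 -> HIT, frames=[2,4,-]
Step 4: ref 1 -> FAULT, frames=[2,4,1]
Step 5: ref 3 -> FAULT, evict 2, frames=[3,4,1]
Step 6: ref 4 -> HIT, frames=[3,4,1]
Step 7: ref 2 -> FAULT, evict 4, frames=[3,2,1]
At step 7: evicted page 4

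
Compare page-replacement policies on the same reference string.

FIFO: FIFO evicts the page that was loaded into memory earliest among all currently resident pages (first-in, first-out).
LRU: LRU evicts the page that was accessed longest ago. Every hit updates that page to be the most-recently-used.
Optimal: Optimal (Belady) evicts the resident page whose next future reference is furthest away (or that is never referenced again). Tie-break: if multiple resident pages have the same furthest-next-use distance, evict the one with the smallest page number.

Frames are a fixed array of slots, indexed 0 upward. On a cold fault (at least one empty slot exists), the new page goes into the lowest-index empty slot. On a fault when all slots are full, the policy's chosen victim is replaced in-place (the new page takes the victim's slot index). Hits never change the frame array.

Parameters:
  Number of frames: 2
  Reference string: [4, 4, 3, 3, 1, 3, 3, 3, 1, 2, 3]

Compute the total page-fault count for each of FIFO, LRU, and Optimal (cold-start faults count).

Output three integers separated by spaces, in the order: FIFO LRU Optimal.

--- FIFO ---
  step 0: ref 4 -> FAULT, frames=[4,-] (faults so far: 1)
  step 1: ref 4 -> HIT, frames=[4,-] (faults so far: 1)
  step 2: ref 3 -> FAULT, frames=[4,3] (faults so far: 2)
  step 3: ref 3 -> HIT, frames=[4,3] (faults so far: 2)
  step 4: ref 1 -> FAULT, evict 4, frames=[1,3] (faults so far: 3)
  step 5: ref 3 -> HIT, frames=[1,3] (faults so far: 3)
  step 6: ref 3 -> HIT, frames=[1,3] (faults so far: 3)
  step 7: ref 3 -> HIT, frames=[1,3] (faults so far: 3)
  step 8: ref 1 -> HIT, frames=[1,3] (faults so far: 3)
  step 9: ref 2 -> FAULT, evict 3, frames=[1,2] (faults so far: 4)
  step 10: ref 3 -> FAULT, evict 1, frames=[3,2] (faults so far: 5)
  FIFO total faults: 5
--- LRU ---
  step 0: ref 4 -> FAULT, frames=[4,-] (faults so far: 1)
  step 1: ref 4 -> HIT, frames=[4,-] (faults so far: 1)
  step 2: ref 3 -> FAULT, frames=[4,3] (faults so far: 2)
  step 3: ref 3 -> HIT, frames=[4,3] (faults so far: 2)
  step 4: ref 1 -> FAULT, evict 4, frames=[1,3] (faults so far: 3)
  step 5: ref 3 -> HIT, frames=[1,3] (faults so far: 3)
  step 6: ref 3 -> HIT, frames=[1,3] (faults so far: 3)
  step 7: ref 3 -> HIT, frames=[1,3] (faults so far: 3)
  step 8: ref 1 -> HIT, frames=[1,3] (faults so far: 3)
  step 9: ref 2 -> FAULT, evict 3, frames=[1,2] (faults so far: 4)
  step 10: ref 3 -> FAULT, evict 1, frames=[3,2] (faults so far: 5)
  LRU total faults: 5
--- Optimal ---
  step 0: ref 4 -> FAULT, frames=[4,-] (faults so far: 1)
  step 1: ref 4 -> HIT, frames=[4,-] (faults so far: 1)
  step 2: ref 3 -> FAULT, frames=[4,3] (faults so far: 2)
  step 3: ref 3 -> HIT, frames=[4,3] (faults so far: 2)
  step 4: ref 1 -> FAULT, evict 4, frames=[1,3] (faults so far: 3)
  step 5: ref 3 -> HIT, frames=[1,3] (faults so far: 3)
  step 6: ref 3 -> HIT, frames=[1,3] (faults so far: 3)
  step 7: ref 3 -> HIT, frames=[1,3] (faults so far: 3)
  step 8: ref 1 -> HIT, frames=[1,3] (faults so far: 3)
  step 9: ref 2 -> FAULT, evict 1, frames=[2,3] (faults so far: 4)
  step 10: ref 3 -> HIT, frames=[2,3] (faults so far: 4)
  Optimal total faults: 4

Answer: 5 5 4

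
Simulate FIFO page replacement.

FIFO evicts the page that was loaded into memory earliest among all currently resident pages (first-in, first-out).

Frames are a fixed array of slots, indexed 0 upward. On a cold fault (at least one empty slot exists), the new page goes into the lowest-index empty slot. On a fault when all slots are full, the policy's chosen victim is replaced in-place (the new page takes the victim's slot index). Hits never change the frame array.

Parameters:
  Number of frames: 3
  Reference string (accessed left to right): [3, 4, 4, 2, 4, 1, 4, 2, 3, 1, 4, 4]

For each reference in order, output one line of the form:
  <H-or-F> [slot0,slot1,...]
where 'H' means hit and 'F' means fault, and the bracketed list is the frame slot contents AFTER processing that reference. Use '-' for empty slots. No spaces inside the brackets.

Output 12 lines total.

F [3,-,-]
F [3,4,-]
H [3,4,-]
F [3,4,2]
H [3,4,2]
F [1,4,2]
H [1,4,2]
H [1,4,2]
F [1,3,2]
H [1,3,2]
F [1,3,4]
H [1,3,4]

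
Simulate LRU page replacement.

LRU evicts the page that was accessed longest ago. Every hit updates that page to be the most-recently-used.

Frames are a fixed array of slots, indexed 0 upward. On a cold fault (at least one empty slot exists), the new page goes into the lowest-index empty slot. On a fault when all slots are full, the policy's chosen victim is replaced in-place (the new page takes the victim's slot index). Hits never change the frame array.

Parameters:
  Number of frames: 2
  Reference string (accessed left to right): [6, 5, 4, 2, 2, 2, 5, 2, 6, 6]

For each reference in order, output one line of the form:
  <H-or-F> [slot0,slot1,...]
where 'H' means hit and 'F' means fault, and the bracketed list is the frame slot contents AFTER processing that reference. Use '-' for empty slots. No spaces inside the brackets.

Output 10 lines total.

F [6,-]
F [6,5]
F [4,5]
F [4,2]
H [4,2]
H [4,2]
F [5,2]
H [5,2]
F [6,2]
H [6,2]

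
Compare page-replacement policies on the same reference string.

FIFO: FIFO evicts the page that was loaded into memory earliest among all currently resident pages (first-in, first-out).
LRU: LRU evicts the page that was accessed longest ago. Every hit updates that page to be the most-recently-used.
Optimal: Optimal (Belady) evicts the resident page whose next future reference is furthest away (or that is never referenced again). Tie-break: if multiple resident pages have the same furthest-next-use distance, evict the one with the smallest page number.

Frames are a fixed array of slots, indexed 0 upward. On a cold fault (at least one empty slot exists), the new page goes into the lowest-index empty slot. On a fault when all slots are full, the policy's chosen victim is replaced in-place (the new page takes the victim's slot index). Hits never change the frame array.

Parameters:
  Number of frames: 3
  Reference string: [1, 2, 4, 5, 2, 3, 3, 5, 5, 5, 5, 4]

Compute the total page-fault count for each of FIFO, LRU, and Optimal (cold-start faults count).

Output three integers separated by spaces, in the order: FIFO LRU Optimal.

Answer: 5 6 5

Derivation:
--- FIFO ---
  step 0: ref 1 -> FAULT, frames=[1,-,-] (faults so far: 1)
  step 1: ref 2 -> FAULT, frames=[1,2,-] (faults so far: 2)
  step 2: ref 4 -> FAULT, frames=[1,2,4] (faults so far: 3)
  step 3: ref 5 -> FAULT, evict 1, frames=[5,2,4] (faults so far: 4)
  step 4: ref 2 -> HIT, frames=[5,2,4] (faults so far: 4)
  step 5: ref 3 -> FAULT, evict 2, frames=[5,3,4] (faults so far: 5)
  step 6: ref 3 -> HIT, frames=[5,3,4] (faults so far: 5)
  step 7: ref 5 -> HIT, frames=[5,3,4] (faults so far: 5)
  step 8: ref 5 -> HIT, frames=[5,3,4] (faults so far: 5)
  step 9: ref 5 -> HIT, frames=[5,3,4] (faults so far: 5)
  step 10: ref 5 -> HIT, frames=[5,3,4] (faults so far: 5)
  step 11: ref 4 -> HIT, frames=[5,3,4] (faults so far: 5)
  FIFO total faults: 5
--- LRU ---
  step 0: ref 1 -> FAULT, frames=[1,-,-] (faults so far: 1)
  step 1: ref 2 -> FAULT, frames=[1,2,-] (faults so far: 2)
  step 2: ref 4 -> FAULT, frames=[1,2,4] (faults so far: 3)
  step 3: ref 5 -> FAULT, evict 1, frames=[5,2,4] (faults so far: 4)
  step 4: ref 2 -> HIT, frames=[5,2,4] (faults so far: 4)
  step 5: ref 3 -> FAULT, evict 4, frames=[5,2,3] (faults so far: 5)
  step 6: ref 3 -> HIT, frames=[5,2,3] (faults so far: 5)
  step 7: ref 5 -> HIT, frames=[5,2,3] (faults so far: 5)
  step 8: ref 5 -> HIT, frames=[5,2,3] (faults so far: 5)
  step 9: ref 5 -> HIT, frames=[5,2,3] (faults so far: 5)
  step 10: ref 5 -> HIT, frames=[5,2,3] (faults so far: 5)
  step 11: ref 4 -> FAULT, evict 2, frames=[5,4,3] (faults so far: 6)
  LRU total faults: 6
--- Optimal ---
  step 0: ref 1 -> FAULT, frames=[1,-,-] (faults so far: 1)
  step 1: ref 2 -> FAULT, frames=[1,2,-] (faults so far: 2)
  step 2: ref 4 -> FAULT, frames=[1,2,4] (faults so far: 3)
  step 3: ref 5 -> FAULT, evict 1, frames=[5,2,4] (faults so far: 4)
  step 4: ref 2 -> HIT, frames=[5,2,4] (faults so far: 4)
  step 5: ref 3 -> FAULT, evict 2, frames=[5,3,4] (faults so far: 5)
  step 6: ref 3 -> HIT, frames=[5,3,4] (faults so far: 5)
  step 7: ref 5 -> HIT, frames=[5,3,4] (faults so far: 5)
  step 8: ref 5 -> HIT, frames=[5,3,4] (faults so far: 5)
  step 9: ref 5 -> HIT, frames=[5,3,4] (faults so far: 5)
  step 10: ref 5 -> HIT, frames=[5,3,4] (faults so far: 5)
  step 11: ref 4 -> HIT, frames=[5,3,4] (faults so far: 5)
  Optimal total faults: 5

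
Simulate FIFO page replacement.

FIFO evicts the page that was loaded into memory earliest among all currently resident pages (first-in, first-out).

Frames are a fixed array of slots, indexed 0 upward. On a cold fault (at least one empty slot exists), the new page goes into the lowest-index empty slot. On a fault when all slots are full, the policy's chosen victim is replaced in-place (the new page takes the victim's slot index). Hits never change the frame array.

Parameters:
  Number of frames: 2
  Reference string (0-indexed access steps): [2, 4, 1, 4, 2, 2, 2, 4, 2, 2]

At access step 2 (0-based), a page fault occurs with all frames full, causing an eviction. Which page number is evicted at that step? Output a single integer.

Step 0: ref 2 -> FAULT, frames=[2,-]
Step 1: ref 4 -> FAULT, frames=[2,4]
Step 2: ref 1 -> FAULT, evict 2, frames=[1,4]
At step 2: evicted page 2

Answer: 2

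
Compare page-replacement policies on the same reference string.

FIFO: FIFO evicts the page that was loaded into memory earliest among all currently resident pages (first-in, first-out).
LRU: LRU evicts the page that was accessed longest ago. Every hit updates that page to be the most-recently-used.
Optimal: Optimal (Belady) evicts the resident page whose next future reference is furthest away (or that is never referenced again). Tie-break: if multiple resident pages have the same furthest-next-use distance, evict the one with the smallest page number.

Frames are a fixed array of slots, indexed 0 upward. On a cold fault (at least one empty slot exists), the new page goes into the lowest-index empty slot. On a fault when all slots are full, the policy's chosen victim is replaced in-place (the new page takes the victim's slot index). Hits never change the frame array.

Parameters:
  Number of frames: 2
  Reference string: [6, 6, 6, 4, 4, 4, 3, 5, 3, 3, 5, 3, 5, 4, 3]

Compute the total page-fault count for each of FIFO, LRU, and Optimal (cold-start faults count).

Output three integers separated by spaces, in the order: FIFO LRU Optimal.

--- FIFO ---
  step 0: ref 6 -> FAULT, frames=[6,-] (faults so far: 1)
  step 1: ref 6 -> HIT, frames=[6,-] (faults so far: 1)
  step 2: ref 6 -> HIT, frames=[6,-] (faults so far: 1)
  step 3: ref 4 -> FAULT, frames=[6,4] (faults so far: 2)
  step 4: ref 4 -> HIT, frames=[6,4] (faults so far: 2)
  step 5: ref 4 -> HIT, frames=[6,4] (faults so far: 2)
  step 6: ref 3 -> FAULT, evict 6, frames=[3,4] (faults so far: 3)
  step 7: ref 5 -> FAULT, evict 4, frames=[3,5] (faults so far: 4)
  step 8: ref 3 -> HIT, frames=[3,5] (faults so far: 4)
  step 9: ref 3 -> HIT, frames=[3,5] (faults so far: 4)
  step 10: ref 5 -> HIT, frames=[3,5] (faults so far: 4)
  step 11: ref 3 -> HIT, frames=[3,5] (faults so far: 4)
  step 12: ref 5 -> HIT, frames=[3,5] (faults so far: 4)
  step 13: ref 4 -> FAULT, evict 3, frames=[4,5] (faults so far: 5)
  step 14: ref 3 -> FAULT, evict 5, frames=[4,3] (faults so far: 6)
  FIFO total faults: 6
--- LRU ---
  step 0: ref 6 -> FAULT, frames=[6,-] (faults so far: 1)
  step 1: ref 6 -> HIT, frames=[6,-] (faults so far: 1)
  step 2: ref 6 -> HIT, frames=[6,-] (faults so far: 1)
  step 3: ref 4 -> FAULT, frames=[6,4] (faults so far: 2)
  step 4: ref 4 -> HIT, frames=[6,4] (faults so far: 2)
  step 5: ref 4 -> HIT, frames=[6,4] (faults so far: 2)
  step 6: ref 3 -> FAULT, evict 6, frames=[3,4] (faults so far: 3)
  step 7: ref 5 -> FAULT, evict 4, frames=[3,5] (faults so far: 4)
  step 8: ref 3 -> HIT, frames=[3,5] (faults so far: 4)
  step 9: ref 3 -> HIT, frames=[3,5] (faults so far: 4)
  step 10: ref 5 -> HIT, frames=[3,5] (faults so far: 4)
  step 11: ref 3 -> HIT, frames=[3,5] (faults so far: 4)
  step 12: ref 5 -> HIT, frames=[3,5] (faults so far: 4)
  step 13: ref 4 -> FAULT, evict 3, frames=[4,5] (faults so far: 5)
  step 14: ref 3 -> FAULT, evict 5, frames=[4,3] (faults so far: 6)
  LRU total faults: 6
--- Optimal ---
  step 0: ref 6 -> FAULT, frames=[6,-] (faults so far: 1)
  step 1: ref 6 -> HIT, frames=[6,-] (faults so far: 1)
  step 2: ref 6 -> HIT, frames=[6,-] (faults so far: 1)
  step 3: ref 4 -> FAULT, frames=[6,4] (faults so far: 2)
  step 4: ref 4 -> HIT, frames=[6,4] (faults so far: 2)
  step 5: ref 4 -> HIT, frames=[6,4] (faults so far: 2)
  step 6: ref 3 -> FAULT, evict 6, frames=[3,4] (faults so far: 3)
  step 7: ref 5 -> FAULT, evict 4, frames=[3,5] (faults so far: 4)
  step 8: ref 3 -> HIT, frames=[3,5] (faults so far: 4)
  step 9: ref 3 -> HIT, frames=[3,5] (faults so far: 4)
  step 10: ref 5 -> HIT, frames=[3,5] (faults so far: 4)
  step 11: ref 3 -> HIT, frames=[3,5] (faults so far: 4)
  step 12: ref 5 -> HIT, frames=[3,5] (faults so far: 4)
  step 13: ref 4 -> FAULT, evict 5, frames=[3,4] (faults so far: 5)
  step 14: ref 3 -> HIT, frames=[3,4] (faults so far: 5)
  Optimal total faults: 5

Answer: 6 6 5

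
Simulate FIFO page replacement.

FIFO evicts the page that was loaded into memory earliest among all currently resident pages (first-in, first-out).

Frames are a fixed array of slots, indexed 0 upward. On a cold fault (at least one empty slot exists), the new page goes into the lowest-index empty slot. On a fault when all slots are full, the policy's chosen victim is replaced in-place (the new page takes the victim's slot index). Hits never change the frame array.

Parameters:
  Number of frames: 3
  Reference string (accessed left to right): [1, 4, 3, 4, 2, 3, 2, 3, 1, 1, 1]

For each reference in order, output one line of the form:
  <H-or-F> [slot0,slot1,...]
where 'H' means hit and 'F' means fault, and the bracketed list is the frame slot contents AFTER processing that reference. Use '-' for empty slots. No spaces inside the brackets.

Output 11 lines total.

F [1,-,-]
F [1,4,-]
F [1,4,3]
H [1,4,3]
F [2,4,3]
H [2,4,3]
H [2,4,3]
H [2,4,3]
F [2,1,3]
H [2,1,3]
H [2,1,3]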